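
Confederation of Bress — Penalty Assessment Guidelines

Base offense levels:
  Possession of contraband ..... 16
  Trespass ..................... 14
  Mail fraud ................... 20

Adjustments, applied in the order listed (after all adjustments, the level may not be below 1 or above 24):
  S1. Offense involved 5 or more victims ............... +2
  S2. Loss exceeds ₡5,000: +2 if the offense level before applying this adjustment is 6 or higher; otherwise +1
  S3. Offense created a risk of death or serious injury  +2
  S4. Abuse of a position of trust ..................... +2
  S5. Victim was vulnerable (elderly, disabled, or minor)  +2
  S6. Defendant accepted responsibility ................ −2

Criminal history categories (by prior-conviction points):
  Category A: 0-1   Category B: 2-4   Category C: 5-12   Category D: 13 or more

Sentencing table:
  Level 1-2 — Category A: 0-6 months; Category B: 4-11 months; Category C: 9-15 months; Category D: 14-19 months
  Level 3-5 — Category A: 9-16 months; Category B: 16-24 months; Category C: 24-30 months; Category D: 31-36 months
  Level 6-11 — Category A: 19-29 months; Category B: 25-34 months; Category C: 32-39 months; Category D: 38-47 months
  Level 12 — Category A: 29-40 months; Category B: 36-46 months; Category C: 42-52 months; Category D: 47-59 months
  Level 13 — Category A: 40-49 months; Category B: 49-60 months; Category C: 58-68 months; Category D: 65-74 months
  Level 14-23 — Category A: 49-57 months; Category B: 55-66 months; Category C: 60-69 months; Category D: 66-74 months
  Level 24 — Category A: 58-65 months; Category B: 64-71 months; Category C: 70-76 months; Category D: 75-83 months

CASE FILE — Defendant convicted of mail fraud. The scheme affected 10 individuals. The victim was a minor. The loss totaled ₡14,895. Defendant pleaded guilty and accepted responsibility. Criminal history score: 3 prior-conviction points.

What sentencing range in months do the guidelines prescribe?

Base offense level for mail fraud: 20.
S1 applies: 20 + 2 = 22.
S2 applies (level before this adjustment is 22 ≥ 6, so +2): 22 + 2 = 24.
S3 does not apply.
S5 applies: 24 + 2 = 26.
S6 applies: 26 − 2 = 24.
Final offense level: 24.
Criminal history: 3 prior points → Category B (2-4).
Level 24 falls in the 24 band.
Grid: Level 24 × Category B = 64-71 months.

64-71 months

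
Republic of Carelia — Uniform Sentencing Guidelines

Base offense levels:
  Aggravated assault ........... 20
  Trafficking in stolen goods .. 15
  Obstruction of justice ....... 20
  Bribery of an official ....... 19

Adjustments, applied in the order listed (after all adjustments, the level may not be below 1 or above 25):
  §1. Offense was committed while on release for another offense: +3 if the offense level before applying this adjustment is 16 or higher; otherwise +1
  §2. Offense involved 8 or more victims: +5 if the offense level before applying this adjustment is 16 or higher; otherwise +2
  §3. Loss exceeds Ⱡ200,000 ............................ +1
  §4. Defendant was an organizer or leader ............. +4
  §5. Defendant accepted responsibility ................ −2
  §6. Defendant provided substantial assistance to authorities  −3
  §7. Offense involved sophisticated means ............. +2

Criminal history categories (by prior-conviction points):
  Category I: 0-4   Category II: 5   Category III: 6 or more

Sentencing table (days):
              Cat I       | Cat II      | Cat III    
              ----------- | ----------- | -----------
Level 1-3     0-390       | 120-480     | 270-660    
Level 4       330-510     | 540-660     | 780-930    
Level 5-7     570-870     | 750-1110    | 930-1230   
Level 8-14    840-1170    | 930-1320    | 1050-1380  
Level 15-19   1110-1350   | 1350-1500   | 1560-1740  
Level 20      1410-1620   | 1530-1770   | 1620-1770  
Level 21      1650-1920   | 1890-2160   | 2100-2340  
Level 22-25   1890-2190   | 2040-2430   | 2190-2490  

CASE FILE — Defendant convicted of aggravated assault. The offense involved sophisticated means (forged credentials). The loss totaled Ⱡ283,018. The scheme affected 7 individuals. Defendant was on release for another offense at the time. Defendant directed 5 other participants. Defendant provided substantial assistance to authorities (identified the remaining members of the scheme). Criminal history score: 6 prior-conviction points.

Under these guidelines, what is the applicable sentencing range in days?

Base offense level for aggravated assault: 20.
§1 applies (level before this adjustment is 20 ≥ 16, so +3): 20 + 3 = 23.
§3 applies: 23 + 1 = 24.
§4 applies: 24 + 4 = 28.
§5 does not apply.
§6 applies: 28 − 3 = 25.
§7 applies: 25 + 2 = 27.
Level 27 exceeds the maximum of 25; capped at 25.
Final offense level: 25.
Criminal history: 6 prior points → Category III (6+).
Level 25 falls in the 22-25 band.
Grid: Level 22-25 × Category III = 2190-2490 days.

2190-2490 days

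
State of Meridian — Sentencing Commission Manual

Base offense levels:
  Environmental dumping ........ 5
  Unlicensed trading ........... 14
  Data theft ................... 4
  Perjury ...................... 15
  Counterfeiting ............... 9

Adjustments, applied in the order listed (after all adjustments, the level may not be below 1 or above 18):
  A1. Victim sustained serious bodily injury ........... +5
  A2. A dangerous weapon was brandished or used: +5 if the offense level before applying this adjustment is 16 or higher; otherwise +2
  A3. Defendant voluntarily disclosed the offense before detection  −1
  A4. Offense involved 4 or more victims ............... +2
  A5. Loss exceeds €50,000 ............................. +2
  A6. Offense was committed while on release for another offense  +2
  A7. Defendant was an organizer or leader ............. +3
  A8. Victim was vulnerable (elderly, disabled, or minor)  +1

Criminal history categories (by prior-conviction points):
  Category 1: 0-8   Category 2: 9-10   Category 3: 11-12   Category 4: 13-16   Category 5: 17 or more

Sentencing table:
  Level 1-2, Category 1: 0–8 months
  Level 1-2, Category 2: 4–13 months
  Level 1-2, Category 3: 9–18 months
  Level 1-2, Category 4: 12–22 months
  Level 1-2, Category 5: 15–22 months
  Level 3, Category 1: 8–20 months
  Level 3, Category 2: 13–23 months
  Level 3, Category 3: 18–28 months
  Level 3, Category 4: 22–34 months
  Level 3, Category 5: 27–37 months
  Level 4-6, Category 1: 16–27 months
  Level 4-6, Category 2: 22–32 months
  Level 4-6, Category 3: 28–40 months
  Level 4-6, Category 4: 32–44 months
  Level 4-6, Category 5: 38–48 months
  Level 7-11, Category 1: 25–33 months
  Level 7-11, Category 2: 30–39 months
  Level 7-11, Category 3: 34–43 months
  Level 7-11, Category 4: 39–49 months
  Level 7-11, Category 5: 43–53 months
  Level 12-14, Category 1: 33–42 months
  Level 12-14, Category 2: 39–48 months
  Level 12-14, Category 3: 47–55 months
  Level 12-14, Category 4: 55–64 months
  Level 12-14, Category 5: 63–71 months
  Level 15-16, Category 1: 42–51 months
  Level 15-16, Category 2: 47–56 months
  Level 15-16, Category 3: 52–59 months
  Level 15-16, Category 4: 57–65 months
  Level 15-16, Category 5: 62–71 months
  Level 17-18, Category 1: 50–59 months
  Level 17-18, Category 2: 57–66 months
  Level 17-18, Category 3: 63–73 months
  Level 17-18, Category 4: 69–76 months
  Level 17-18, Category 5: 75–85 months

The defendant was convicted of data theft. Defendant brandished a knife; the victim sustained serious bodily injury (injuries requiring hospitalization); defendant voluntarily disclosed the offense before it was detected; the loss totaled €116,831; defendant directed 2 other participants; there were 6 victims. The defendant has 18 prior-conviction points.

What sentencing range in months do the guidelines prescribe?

75-85 months

Base offense level for data theft: 4.
A1 applies: 4 + 5 = 9.
A2 applies (level before this adjustment is 9 < 16, so +2): 9 + 2 = 11.
A3 applies: 11 − 1 = 10.
A4 applies: 10 + 2 = 12.
A5 applies: 12 + 2 = 14.
A7 applies: 14 + 3 = 17.
Final offense level: 17.
Criminal history: 18 prior points → Category 5 (17+).
Level 17 falls in the 17-18 band.
Grid: Level 17-18 × Category 5 = 75-85 months.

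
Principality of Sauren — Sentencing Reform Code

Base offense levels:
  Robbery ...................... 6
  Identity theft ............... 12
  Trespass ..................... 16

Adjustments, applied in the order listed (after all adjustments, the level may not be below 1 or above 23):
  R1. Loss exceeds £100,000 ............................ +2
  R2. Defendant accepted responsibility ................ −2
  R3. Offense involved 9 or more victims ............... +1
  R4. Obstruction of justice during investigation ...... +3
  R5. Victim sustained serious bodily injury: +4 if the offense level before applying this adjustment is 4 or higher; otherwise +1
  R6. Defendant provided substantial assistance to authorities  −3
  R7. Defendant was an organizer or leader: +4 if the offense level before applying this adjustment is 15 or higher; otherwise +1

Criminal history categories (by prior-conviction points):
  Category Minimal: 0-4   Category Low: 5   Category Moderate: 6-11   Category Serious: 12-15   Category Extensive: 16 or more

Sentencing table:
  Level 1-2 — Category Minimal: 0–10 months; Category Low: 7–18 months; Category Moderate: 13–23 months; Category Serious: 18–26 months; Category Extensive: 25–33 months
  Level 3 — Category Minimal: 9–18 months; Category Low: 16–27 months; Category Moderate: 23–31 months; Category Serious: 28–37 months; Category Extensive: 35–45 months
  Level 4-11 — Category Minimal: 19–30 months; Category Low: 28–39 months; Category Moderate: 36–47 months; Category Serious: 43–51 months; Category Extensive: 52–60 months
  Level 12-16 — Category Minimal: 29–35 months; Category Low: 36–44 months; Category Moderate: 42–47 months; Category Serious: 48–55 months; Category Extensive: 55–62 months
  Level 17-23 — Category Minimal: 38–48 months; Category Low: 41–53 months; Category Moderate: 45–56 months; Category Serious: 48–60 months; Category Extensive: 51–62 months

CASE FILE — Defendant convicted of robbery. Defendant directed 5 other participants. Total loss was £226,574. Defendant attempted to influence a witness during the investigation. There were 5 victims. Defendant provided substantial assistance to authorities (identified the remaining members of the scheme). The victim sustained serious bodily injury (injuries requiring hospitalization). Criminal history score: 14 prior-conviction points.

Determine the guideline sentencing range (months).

48-55 months

Base offense level for robbery: 6.
R1 applies: 6 + 2 = 8.
R2 does not apply.
R4 applies: 8 + 3 = 11.
R5 applies (level before this adjustment is 11 ≥ 4, so +4): 11 + 4 = 15.
R6 applies: 15 − 3 = 12.
R7 applies (level before this adjustment is 12 < 15, so +1): 12 + 1 = 13.
Final offense level: 13.
Criminal history: 14 prior points → Category Serious (12-15).
Level 13 falls in the 12-16 band.
Grid: Level 12-16 × Category Serious = 48-55 months.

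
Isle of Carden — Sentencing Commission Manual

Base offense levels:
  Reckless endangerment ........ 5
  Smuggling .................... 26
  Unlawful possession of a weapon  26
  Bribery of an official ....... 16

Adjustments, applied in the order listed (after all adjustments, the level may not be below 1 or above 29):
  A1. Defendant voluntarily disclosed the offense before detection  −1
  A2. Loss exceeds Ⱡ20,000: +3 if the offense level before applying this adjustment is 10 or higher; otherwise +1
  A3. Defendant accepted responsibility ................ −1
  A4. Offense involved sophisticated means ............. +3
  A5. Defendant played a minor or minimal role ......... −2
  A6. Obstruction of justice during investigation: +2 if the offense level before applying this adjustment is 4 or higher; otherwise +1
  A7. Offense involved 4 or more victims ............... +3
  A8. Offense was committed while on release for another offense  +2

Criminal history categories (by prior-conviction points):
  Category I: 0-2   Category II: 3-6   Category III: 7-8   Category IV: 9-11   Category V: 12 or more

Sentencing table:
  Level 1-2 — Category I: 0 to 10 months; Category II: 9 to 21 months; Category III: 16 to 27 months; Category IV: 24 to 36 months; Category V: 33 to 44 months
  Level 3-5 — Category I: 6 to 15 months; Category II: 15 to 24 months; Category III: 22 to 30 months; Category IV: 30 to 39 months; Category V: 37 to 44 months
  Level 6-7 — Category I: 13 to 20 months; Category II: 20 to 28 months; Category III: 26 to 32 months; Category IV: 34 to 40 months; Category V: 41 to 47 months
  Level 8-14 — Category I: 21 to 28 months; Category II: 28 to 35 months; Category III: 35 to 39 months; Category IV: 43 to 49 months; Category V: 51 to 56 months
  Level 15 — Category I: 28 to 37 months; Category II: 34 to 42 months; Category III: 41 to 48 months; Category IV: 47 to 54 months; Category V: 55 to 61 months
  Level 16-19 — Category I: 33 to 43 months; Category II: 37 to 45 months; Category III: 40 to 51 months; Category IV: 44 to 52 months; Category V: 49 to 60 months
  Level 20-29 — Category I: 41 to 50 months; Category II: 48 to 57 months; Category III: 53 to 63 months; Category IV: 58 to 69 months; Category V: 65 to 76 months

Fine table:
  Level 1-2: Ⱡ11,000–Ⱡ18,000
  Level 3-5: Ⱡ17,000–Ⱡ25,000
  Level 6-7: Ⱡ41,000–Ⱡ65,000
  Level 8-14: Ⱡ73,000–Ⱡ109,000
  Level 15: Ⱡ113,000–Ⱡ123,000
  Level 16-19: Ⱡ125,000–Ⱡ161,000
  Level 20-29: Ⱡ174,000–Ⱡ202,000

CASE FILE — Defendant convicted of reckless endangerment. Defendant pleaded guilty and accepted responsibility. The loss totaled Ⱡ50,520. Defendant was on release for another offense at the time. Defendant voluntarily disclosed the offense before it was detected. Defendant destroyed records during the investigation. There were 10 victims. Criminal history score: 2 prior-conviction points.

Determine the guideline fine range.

Ⱡ73,000–Ⱡ109,000

Base offense level for reckless endangerment: 5.
A1 applies: 5 − 1 = 4.
A2 applies (level before this adjustment is 4 < 10, so +1): 4 + 1 = 5.
A3 applies: 5 − 1 = 4.
A5 does not apply.
A6 applies (level before this adjustment is 4 ≥ 4, so +2): 4 + 2 = 6.
A7 applies: 6 + 3 = 9.
A8 applies: 9 + 2 = 11.
Final offense level: 11.
Level 11 falls in the 8-14 band.
Fine table: Level 8-14 → Ⱡ73,000–Ⱡ109,000.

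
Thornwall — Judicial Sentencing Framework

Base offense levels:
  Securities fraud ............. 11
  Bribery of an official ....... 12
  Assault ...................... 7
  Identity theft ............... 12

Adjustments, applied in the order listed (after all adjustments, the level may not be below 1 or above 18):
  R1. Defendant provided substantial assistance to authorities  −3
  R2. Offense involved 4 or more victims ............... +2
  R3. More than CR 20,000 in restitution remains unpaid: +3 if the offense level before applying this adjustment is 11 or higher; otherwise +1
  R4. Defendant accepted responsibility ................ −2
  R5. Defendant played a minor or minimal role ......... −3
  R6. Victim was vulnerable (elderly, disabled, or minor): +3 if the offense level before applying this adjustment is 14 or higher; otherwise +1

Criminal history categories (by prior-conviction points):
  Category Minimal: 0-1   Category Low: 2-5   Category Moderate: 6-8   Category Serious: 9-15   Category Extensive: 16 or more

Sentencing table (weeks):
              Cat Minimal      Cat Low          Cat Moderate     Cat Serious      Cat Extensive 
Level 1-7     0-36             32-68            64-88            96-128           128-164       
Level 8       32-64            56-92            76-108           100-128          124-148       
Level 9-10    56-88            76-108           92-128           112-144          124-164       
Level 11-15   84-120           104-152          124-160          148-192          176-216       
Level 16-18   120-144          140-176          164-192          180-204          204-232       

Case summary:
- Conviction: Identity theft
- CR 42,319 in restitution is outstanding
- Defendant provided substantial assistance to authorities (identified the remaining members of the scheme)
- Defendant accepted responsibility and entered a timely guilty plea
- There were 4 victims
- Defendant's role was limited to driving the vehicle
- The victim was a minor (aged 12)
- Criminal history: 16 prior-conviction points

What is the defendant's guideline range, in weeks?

124-164 weeks

Base offense level for identity theft: 12.
R1 applies: 12 − 3 = 9.
R2 applies: 9 + 2 = 11.
R3 applies (level before this adjustment is 11 ≥ 11, so +3): 11 + 3 = 14.
R4 applies: 14 − 2 = 12.
R5 applies: 12 − 3 = 9.
R6 applies (level before this adjustment is 9 < 14, so +1): 9 + 1 = 10.
Final offense level: 10.
Criminal history: 16 prior points → Category Extensive (16+).
Level 10 falls in the 9-10 band.
Grid: Level 9-10 × Category Extensive = 124-164 weeks.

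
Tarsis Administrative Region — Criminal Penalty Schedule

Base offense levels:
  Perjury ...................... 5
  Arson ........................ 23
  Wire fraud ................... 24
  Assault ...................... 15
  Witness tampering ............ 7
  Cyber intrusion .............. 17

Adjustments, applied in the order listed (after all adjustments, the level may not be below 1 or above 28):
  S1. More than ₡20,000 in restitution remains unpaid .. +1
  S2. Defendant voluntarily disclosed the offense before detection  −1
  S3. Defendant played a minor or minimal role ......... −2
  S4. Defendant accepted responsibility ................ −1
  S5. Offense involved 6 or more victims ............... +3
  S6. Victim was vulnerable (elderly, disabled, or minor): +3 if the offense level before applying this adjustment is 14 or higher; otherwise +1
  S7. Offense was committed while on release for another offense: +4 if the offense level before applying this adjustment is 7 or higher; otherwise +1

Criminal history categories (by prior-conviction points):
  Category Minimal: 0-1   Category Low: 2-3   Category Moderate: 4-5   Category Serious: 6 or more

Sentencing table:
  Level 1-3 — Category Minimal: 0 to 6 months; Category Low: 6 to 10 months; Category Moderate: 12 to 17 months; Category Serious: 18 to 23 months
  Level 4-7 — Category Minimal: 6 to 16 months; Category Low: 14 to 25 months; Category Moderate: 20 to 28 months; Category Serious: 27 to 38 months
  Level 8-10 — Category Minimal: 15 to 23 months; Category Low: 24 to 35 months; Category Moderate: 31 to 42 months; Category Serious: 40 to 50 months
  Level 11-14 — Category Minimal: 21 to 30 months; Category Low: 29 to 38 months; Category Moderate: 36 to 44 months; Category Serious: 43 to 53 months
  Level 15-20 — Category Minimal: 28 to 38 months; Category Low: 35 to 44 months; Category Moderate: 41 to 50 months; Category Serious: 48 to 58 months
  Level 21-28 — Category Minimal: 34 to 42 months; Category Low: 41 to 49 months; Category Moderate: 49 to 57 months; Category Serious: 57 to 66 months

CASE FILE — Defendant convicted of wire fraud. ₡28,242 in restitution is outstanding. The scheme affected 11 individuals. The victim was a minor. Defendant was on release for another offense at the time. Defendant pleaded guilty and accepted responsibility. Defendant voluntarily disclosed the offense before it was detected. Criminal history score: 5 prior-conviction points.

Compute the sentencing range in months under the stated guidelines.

49-57 months

Base offense level for wire fraud: 24.
S1 applies: 24 + 1 = 25.
S2 applies: 25 − 1 = 24.
S4 applies: 24 − 1 = 23.
S5 applies: 23 + 3 = 26.
S6 applies (level before this adjustment is 26 ≥ 14, so +3): 26 + 3 = 29.
S7 applies (level before this adjustment is 29 ≥ 7, so +4): 29 + 4 = 33.
Level 33 exceeds the maximum of 28; capped at 28.
Final offense level: 28.
Criminal history: 5 prior points → Category Moderate (4-5).
Level 28 falls in the 21-28 band.
Grid: Level 21-28 × Category Moderate = 49-57 months.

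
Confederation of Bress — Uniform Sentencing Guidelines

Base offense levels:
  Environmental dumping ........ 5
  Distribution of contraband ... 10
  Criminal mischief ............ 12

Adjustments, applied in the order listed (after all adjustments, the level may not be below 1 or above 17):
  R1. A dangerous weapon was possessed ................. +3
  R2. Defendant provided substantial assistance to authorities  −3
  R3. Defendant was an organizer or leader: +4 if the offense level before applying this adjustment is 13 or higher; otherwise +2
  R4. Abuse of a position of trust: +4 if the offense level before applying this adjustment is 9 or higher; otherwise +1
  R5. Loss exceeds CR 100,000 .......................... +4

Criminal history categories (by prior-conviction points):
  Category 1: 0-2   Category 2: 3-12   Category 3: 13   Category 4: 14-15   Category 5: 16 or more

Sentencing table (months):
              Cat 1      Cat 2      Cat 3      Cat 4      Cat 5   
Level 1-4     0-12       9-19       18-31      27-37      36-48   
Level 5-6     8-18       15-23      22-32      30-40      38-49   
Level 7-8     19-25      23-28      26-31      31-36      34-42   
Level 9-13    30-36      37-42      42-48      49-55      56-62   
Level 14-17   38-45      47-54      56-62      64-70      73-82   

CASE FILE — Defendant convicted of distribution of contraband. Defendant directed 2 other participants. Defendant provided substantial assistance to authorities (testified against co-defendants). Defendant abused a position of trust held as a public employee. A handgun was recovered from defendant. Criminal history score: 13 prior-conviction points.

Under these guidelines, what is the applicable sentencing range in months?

56-62 months

Base offense level for distribution of contraband: 10.
R1 applies: 10 + 3 = 13.
R2 applies: 13 − 3 = 10.
R3 applies (level before this adjustment is 10 < 13, so +2): 10 + 2 = 12.
R4 applies (level before this adjustment is 12 ≥ 9, so +4): 12 + 4 = 16.
Final offense level: 16.
Criminal history: 13 prior points → Category 3 (13).
Level 16 falls in the 14-17 band.
Grid: Level 14-17 × Category 3 = 56-62 months.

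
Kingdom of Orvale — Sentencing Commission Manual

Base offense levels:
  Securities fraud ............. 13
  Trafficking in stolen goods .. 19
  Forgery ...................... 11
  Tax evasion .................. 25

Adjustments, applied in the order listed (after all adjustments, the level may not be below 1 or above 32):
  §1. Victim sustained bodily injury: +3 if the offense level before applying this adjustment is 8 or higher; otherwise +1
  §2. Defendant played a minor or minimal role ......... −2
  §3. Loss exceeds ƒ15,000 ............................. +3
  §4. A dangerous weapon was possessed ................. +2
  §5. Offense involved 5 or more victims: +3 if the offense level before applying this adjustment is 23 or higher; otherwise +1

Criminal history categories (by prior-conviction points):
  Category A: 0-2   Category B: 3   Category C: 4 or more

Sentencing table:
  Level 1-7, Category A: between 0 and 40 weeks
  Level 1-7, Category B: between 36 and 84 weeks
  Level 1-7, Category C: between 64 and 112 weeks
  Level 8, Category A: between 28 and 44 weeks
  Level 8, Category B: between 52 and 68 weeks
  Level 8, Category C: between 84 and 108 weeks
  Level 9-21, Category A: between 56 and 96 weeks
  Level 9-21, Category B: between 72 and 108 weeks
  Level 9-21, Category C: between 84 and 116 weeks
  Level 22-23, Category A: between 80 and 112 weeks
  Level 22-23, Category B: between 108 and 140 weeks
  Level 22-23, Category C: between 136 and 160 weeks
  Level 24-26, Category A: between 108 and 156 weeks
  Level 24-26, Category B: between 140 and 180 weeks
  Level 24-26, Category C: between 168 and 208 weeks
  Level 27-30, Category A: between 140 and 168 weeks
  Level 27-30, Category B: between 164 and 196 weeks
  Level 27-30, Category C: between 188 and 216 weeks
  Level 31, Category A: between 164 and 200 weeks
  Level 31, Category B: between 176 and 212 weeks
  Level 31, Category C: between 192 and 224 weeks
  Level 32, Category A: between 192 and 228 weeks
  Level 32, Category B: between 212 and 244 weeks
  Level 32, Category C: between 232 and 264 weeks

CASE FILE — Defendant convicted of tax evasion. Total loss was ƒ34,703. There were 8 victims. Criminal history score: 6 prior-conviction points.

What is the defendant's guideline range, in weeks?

192-224 weeks

Base offense level for tax evasion: 25.
§2 does not apply.
§3 applies: 25 + 3 = 28.
§5 applies (level before this adjustment is 28 ≥ 23, so +3): 28 + 3 = 31.
Final offense level: 31.
Criminal history: 6 prior points → Category C (4+).
Level 31 falls in the 31 band.
Grid: Level 31 × Category C = 192-224 weeks.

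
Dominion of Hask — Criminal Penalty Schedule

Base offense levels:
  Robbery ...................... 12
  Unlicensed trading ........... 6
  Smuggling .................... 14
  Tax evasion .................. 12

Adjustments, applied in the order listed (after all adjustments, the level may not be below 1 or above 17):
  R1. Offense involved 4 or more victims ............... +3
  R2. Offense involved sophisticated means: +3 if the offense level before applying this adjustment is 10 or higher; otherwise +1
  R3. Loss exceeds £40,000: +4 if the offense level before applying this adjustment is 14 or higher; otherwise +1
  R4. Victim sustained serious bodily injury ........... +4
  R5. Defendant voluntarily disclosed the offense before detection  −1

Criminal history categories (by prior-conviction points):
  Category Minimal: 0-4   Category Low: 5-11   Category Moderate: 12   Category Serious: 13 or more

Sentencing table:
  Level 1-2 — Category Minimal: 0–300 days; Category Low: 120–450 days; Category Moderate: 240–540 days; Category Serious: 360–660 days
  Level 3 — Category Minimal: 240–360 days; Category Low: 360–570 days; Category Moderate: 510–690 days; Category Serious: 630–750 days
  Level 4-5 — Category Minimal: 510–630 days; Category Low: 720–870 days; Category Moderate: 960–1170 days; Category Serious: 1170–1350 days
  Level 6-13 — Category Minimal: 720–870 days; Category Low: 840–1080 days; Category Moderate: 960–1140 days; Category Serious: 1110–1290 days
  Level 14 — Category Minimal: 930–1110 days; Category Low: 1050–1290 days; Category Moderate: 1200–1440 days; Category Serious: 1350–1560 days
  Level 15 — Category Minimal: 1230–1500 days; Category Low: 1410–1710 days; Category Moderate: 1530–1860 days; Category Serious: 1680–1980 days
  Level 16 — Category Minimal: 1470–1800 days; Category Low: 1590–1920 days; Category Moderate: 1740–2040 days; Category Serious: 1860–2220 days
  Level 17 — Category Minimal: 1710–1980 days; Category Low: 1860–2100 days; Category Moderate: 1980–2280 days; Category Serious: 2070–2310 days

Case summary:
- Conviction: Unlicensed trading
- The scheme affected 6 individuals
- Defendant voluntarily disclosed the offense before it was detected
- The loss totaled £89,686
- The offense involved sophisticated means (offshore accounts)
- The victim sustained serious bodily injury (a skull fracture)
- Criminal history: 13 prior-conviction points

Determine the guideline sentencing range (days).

Base offense level for unlicensed trading: 6.
R1 applies: 6 + 3 = 9.
R2 applies (level before this adjustment is 9 < 10, so +1): 9 + 1 = 10.
R3 applies (level before this adjustment is 10 < 14, so +1): 10 + 1 = 11.
R4 applies: 11 + 4 = 15.
R5 applies: 15 − 1 = 14.
Final offense level: 14.
Criminal history: 13 prior points → Category Serious (13+).
Level 14 falls in the 14 band.
Grid: Level 14 × Category Serious = 1350-1560 days.

1350-1560 days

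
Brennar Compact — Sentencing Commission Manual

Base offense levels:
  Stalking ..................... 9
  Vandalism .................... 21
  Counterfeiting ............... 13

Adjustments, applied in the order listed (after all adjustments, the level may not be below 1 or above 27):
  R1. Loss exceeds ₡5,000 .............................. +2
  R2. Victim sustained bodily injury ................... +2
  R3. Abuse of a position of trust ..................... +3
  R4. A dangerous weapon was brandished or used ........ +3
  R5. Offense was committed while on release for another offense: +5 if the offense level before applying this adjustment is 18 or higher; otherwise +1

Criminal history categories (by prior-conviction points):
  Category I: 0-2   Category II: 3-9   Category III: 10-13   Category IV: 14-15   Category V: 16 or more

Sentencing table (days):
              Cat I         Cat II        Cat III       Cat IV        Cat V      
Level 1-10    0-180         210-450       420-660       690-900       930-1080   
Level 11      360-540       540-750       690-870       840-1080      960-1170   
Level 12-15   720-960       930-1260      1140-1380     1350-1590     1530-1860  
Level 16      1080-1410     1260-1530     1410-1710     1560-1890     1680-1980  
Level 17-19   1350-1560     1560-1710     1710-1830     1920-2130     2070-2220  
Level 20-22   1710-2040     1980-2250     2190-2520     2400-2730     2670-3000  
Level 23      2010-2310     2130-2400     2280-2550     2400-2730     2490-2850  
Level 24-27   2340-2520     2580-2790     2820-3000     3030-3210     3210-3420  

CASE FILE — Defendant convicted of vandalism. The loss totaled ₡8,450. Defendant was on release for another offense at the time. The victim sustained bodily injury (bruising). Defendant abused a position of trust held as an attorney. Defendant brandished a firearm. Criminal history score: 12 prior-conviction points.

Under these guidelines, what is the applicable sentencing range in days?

2820-3000 days

Base offense level for vandalism: 21.
R1 applies: 21 + 2 = 23.
R2 applies: 23 + 2 = 25.
R3 applies: 25 + 3 = 28.
R4 applies: 28 + 3 = 31.
R5 applies (level before this adjustment is 31 ≥ 18, so +5): 31 + 5 = 36.
Level 36 exceeds the maximum of 27; capped at 27.
Final offense level: 27.
Criminal history: 12 prior points → Category III (10-13).
Level 27 falls in the 24-27 band.
Grid: Level 24-27 × Category III = 2820-3000 days.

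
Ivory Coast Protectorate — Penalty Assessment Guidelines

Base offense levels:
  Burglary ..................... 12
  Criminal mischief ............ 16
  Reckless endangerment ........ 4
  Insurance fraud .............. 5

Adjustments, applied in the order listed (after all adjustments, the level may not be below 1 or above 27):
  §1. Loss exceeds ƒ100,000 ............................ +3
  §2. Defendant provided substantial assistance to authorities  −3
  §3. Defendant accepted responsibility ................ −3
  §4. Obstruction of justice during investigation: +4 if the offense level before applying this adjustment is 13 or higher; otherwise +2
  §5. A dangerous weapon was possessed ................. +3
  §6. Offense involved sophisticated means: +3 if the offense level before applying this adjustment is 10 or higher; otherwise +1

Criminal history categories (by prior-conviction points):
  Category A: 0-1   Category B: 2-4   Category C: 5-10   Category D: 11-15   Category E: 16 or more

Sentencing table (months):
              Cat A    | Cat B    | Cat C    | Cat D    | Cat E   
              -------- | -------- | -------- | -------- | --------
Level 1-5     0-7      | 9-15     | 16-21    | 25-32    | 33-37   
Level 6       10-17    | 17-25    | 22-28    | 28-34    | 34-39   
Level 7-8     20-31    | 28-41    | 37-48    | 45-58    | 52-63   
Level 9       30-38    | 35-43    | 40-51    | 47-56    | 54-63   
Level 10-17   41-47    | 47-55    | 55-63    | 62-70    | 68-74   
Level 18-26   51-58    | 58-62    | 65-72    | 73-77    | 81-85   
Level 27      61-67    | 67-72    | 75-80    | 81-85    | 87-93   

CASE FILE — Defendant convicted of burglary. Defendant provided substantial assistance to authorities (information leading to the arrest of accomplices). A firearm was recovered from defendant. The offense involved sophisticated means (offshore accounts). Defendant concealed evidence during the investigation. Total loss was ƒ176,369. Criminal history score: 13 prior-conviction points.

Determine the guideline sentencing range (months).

Base offense level for burglary: 12.
§1 applies: 12 + 3 = 15.
§2 applies: 15 − 3 = 12.
§4 applies (level before this adjustment is 12 < 13, so +2): 12 + 2 = 14.
§5 applies: 14 + 3 = 17.
§6 applies (level before this adjustment is 17 ≥ 10, so +3): 17 + 3 = 20.
Final offense level: 20.
Criminal history: 13 prior points → Category D (11-15).
Level 20 falls in the 18-26 band.
Grid: Level 18-26 × Category D = 73-77 months.

73-77 months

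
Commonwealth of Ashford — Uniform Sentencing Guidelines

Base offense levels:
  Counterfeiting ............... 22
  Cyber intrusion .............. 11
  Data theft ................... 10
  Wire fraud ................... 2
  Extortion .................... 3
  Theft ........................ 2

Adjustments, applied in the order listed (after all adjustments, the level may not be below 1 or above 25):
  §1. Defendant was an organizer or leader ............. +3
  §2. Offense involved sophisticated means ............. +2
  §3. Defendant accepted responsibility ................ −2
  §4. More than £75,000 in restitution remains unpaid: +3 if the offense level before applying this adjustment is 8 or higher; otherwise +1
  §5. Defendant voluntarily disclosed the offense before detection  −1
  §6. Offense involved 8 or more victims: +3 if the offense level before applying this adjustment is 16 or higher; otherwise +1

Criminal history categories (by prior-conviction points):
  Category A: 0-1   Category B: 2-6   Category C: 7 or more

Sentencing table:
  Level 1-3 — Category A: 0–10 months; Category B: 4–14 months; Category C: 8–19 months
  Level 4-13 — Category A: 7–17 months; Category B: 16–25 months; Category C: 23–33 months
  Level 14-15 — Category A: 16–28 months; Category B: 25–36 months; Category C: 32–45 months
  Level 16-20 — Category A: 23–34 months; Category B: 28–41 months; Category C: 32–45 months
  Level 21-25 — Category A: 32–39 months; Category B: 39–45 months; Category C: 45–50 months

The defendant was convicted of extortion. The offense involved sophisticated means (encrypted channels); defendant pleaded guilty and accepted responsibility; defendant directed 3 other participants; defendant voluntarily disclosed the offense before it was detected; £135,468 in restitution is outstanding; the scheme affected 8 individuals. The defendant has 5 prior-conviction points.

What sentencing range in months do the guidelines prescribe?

16-25 months

Base offense level for extortion: 3.
§1 applies: 3 + 3 = 6.
§2 applies: 6 + 2 = 8.
§3 applies: 8 − 2 = 6.
§4 applies (level before this adjustment is 6 < 8, so +1): 6 + 1 = 7.
§5 applies: 7 − 1 = 6.
§6 applies (level before this adjustment is 6 < 16, so +1): 6 + 1 = 7.
Final offense level: 7.
Criminal history: 5 prior points → Category B (2-6).
Level 7 falls in the 4-13 band.
Grid: Level 4-13 × Category B = 16-25 months.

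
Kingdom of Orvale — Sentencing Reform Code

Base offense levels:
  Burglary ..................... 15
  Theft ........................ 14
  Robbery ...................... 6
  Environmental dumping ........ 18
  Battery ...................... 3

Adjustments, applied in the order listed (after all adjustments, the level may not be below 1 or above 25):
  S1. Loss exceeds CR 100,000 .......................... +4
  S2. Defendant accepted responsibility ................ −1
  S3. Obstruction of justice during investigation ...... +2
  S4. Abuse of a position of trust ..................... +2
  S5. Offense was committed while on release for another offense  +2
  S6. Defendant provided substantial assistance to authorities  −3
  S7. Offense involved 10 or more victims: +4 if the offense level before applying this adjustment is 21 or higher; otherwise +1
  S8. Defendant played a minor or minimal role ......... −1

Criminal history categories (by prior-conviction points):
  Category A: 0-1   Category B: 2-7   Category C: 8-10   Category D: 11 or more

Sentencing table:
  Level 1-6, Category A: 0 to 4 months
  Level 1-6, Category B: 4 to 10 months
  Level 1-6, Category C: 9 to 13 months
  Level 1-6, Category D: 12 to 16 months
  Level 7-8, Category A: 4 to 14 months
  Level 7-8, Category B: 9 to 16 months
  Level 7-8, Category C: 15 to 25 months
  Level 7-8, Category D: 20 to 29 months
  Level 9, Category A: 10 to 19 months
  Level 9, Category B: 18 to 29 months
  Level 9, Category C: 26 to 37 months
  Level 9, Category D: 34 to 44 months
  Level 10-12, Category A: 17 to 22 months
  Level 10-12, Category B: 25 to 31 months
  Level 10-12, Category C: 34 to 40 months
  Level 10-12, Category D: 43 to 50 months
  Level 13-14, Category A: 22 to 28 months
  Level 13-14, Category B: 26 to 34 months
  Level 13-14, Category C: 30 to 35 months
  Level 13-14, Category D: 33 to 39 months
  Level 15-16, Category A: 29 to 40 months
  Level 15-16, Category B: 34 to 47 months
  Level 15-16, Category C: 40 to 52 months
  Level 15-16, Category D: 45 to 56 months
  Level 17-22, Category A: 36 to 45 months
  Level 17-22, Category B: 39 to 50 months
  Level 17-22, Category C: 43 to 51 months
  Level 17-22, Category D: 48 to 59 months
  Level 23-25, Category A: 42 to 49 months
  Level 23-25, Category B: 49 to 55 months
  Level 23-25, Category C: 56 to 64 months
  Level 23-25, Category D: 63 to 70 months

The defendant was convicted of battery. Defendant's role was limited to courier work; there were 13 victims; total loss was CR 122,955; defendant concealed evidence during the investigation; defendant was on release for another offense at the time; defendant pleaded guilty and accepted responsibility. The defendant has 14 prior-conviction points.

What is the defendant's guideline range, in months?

43-50 months

Base offense level for battery: 3.
S1 applies: 3 + 4 = 7.
S2 applies: 7 − 1 = 6.
S3 applies: 6 + 2 = 8.
S5 applies: 8 + 2 = 10.
S7 applies (level before this adjustment is 10 < 21, so +1): 10 + 1 = 11.
S8 applies: 11 − 1 = 10.
Final offense level: 10.
Criminal history: 14 prior points → Category D (11+).
Level 10 falls in the 10-12 band.
Grid: Level 10-12 × Category D = 43-50 months.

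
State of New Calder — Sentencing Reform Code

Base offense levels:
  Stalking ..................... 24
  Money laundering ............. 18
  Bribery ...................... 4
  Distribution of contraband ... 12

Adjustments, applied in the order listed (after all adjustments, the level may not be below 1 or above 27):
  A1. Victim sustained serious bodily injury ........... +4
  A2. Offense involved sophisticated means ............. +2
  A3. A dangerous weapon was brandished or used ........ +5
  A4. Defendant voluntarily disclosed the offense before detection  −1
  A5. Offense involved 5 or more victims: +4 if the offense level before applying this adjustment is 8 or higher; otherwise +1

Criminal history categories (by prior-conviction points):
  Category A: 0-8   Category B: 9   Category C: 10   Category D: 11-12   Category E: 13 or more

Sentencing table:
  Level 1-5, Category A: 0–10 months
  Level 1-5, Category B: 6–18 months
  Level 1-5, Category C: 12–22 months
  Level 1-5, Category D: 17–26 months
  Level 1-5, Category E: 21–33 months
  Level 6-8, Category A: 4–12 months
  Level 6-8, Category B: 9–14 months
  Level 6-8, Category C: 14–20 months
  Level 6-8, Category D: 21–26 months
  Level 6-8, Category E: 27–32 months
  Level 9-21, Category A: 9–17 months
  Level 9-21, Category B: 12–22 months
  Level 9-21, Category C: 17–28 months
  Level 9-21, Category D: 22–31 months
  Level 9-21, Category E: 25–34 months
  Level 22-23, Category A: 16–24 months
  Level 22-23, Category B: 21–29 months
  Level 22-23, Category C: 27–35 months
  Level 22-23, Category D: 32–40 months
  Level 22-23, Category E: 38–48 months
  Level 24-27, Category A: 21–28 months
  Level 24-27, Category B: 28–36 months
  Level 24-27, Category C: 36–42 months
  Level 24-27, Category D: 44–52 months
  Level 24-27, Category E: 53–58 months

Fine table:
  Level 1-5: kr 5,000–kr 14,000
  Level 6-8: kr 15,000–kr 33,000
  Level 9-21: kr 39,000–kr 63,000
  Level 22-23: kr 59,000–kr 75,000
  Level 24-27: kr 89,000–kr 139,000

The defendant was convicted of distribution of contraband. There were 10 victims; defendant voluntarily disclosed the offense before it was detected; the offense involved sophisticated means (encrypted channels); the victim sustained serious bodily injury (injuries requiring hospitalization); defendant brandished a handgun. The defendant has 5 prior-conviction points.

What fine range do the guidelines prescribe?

kr 89,000–kr 139,000

Base offense level for distribution of contraband: 12.
A1 applies: 12 + 4 = 16.
A2 applies: 16 + 2 = 18.
A3 applies: 18 + 5 = 23.
A4 applies: 23 − 1 = 22.
A5 applies (level before this adjustment is 22 ≥ 8, so +4): 22 + 4 = 26.
Final offense level: 26.
Level 26 falls in the 24-27 band.
Fine table: Level 24-27 → kr 89,000–kr 139,000.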